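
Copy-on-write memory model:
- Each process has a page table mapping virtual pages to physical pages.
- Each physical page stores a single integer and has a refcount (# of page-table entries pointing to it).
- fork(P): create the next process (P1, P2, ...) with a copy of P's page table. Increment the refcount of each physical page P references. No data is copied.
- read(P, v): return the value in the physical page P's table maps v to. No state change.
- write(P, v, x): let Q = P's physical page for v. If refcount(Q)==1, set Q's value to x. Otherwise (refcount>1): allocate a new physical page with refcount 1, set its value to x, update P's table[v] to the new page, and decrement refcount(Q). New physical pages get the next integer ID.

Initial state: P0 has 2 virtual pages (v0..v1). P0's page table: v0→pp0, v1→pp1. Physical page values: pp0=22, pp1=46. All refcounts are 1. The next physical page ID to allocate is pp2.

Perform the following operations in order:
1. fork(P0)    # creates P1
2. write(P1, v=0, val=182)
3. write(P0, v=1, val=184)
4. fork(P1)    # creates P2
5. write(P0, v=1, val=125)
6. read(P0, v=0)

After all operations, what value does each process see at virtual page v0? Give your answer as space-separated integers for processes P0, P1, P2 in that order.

Op 1: fork(P0) -> P1. 2 ppages; refcounts: pp0:2 pp1:2
Op 2: write(P1, v0, 182). refcount(pp0)=2>1 -> COPY to pp2. 3 ppages; refcounts: pp0:1 pp1:2 pp2:1
Op 3: write(P0, v1, 184). refcount(pp1)=2>1 -> COPY to pp3. 4 ppages; refcounts: pp0:1 pp1:1 pp2:1 pp3:1
Op 4: fork(P1) -> P2. 4 ppages; refcounts: pp0:1 pp1:2 pp2:2 pp3:1
Op 5: write(P0, v1, 125). refcount(pp3)=1 -> write in place. 4 ppages; refcounts: pp0:1 pp1:2 pp2:2 pp3:1
Op 6: read(P0, v0) -> 22. No state change.
P0: v0 -> pp0 = 22
P1: v0 -> pp2 = 182
P2: v0 -> pp2 = 182

Answer: 22 182 182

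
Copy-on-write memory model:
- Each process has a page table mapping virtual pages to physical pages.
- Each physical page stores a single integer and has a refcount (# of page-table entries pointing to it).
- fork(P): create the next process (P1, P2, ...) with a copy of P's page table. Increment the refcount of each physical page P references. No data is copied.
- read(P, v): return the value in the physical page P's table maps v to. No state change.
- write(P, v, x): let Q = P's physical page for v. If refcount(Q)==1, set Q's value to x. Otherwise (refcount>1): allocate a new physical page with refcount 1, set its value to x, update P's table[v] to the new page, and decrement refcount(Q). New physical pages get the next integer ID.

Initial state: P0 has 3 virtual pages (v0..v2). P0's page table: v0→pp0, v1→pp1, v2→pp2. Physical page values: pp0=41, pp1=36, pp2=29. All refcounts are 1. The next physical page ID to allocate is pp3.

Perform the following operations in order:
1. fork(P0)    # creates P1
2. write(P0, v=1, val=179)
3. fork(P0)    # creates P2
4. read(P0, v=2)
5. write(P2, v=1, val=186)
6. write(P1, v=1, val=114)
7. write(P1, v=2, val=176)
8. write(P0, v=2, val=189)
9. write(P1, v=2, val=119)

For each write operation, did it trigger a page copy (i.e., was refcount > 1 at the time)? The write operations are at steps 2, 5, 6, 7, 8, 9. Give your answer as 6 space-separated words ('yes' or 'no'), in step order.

Op 1: fork(P0) -> P1. 3 ppages; refcounts: pp0:2 pp1:2 pp2:2
Op 2: write(P0, v1, 179). refcount(pp1)=2>1 -> COPY to pp3. 4 ppages; refcounts: pp0:2 pp1:1 pp2:2 pp3:1
Op 3: fork(P0) -> P2. 4 ppages; refcounts: pp0:3 pp1:1 pp2:3 pp3:2
Op 4: read(P0, v2) -> 29. No state change.
Op 5: write(P2, v1, 186). refcount(pp3)=2>1 -> COPY to pp4. 5 ppages; refcounts: pp0:3 pp1:1 pp2:3 pp3:1 pp4:1
Op 6: write(P1, v1, 114). refcount(pp1)=1 -> write in place. 5 ppages; refcounts: pp0:3 pp1:1 pp2:3 pp3:1 pp4:1
Op 7: write(P1, v2, 176). refcount(pp2)=3>1 -> COPY to pp5. 6 ppages; refcounts: pp0:3 pp1:1 pp2:2 pp3:1 pp4:1 pp5:1
Op 8: write(P0, v2, 189). refcount(pp2)=2>1 -> COPY to pp6. 7 ppages; refcounts: pp0:3 pp1:1 pp2:1 pp3:1 pp4:1 pp5:1 pp6:1
Op 9: write(P1, v2, 119). refcount(pp5)=1 -> write in place. 7 ppages; refcounts: pp0:3 pp1:1 pp2:1 pp3:1 pp4:1 pp5:1 pp6:1

yes yes no yes yes no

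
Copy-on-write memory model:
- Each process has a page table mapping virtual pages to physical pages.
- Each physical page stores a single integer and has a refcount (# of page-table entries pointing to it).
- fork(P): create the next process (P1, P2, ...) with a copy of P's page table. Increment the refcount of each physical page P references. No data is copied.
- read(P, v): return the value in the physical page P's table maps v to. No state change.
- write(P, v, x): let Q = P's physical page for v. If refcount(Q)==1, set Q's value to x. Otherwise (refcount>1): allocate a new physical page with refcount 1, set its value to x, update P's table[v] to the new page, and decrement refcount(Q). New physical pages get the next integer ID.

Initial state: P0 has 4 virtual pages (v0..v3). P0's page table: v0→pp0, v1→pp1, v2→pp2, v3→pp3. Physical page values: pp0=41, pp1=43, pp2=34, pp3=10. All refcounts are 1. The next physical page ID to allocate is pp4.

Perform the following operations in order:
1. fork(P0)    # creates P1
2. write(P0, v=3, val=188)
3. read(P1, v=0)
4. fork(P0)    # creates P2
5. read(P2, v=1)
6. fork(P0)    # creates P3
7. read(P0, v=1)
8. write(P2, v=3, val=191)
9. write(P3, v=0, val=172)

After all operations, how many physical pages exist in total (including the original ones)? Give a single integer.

Op 1: fork(P0) -> P1. 4 ppages; refcounts: pp0:2 pp1:2 pp2:2 pp3:2
Op 2: write(P0, v3, 188). refcount(pp3)=2>1 -> COPY to pp4. 5 ppages; refcounts: pp0:2 pp1:2 pp2:2 pp3:1 pp4:1
Op 3: read(P1, v0) -> 41. No state change.
Op 4: fork(P0) -> P2. 5 ppages; refcounts: pp0:3 pp1:3 pp2:3 pp3:1 pp4:2
Op 5: read(P2, v1) -> 43. No state change.
Op 6: fork(P0) -> P3. 5 ppages; refcounts: pp0:4 pp1:4 pp2:4 pp3:1 pp4:3
Op 7: read(P0, v1) -> 43. No state change.
Op 8: write(P2, v3, 191). refcount(pp4)=3>1 -> COPY to pp5. 6 ppages; refcounts: pp0:4 pp1:4 pp2:4 pp3:1 pp4:2 pp5:1
Op 9: write(P3, v0, 172). refcount(pp0)=4>1 -> COPY to pp6. 7 ppages; refcounts: pp0:3 pp1:4 pp2:4 pp3:1 pp4:2 pp5:1 pp6:1

Answer: 7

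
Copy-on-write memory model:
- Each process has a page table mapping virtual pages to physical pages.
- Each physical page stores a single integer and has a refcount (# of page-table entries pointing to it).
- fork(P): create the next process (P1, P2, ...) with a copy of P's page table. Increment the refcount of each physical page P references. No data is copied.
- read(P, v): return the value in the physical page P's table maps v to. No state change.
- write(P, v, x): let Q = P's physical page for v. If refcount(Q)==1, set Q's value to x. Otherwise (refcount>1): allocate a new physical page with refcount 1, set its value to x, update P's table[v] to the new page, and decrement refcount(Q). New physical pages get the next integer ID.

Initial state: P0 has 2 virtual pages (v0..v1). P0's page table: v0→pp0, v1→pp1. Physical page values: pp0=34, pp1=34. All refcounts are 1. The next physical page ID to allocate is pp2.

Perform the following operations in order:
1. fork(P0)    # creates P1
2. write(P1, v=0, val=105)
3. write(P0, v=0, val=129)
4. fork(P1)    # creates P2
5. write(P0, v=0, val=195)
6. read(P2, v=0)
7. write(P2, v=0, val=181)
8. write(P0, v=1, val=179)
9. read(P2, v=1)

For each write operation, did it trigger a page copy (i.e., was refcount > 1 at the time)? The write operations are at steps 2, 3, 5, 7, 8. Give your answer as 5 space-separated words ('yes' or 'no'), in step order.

Op 1: fork(P0) -> P1. 2 ppages; refcounts: pp0:2 pp1:2
Op 2: write(P1, v0, 105). refcount(pp0)=2>1 -> COPY to pp2. 3 ppages; refcounts: pp0:1 pp1:2 pp2:1
Op 3: write(P0, v0, 129). refcount(pp0)=1 -> write in place. 3 ppages; refcounts: pp0:1 pp1:2 pp2:1
Op 4: fork(P1) -> P2. 3 ppages; refcounts: pp0:1 pp1:3 pp2:2
Op 5: write(P0, v0, 195). refcount(pp0)=1 -> write in place. 3 ppages; refcounts: pp0:1 pp1:3 pp2:2
Op 6: read(P2, v0) -> 105. No state change.
Op 7: write(P2, v0, 181). refcount(pp2)=2>1 -> COPY to pp3. 4 ppages; refcounts: pp0:1 pp1:3 pp2:1 pp3:1
Op 8: write(P0, v1, 179). refcount(pp1)=3>1 -> COPY to pp4. 5 ppages; refcounts: pp0:1 pp1:2 pp2:1 pp3:1 pp4:1
Op 9: read(P2, v1) -> 34. No state change.

yes no no yes yes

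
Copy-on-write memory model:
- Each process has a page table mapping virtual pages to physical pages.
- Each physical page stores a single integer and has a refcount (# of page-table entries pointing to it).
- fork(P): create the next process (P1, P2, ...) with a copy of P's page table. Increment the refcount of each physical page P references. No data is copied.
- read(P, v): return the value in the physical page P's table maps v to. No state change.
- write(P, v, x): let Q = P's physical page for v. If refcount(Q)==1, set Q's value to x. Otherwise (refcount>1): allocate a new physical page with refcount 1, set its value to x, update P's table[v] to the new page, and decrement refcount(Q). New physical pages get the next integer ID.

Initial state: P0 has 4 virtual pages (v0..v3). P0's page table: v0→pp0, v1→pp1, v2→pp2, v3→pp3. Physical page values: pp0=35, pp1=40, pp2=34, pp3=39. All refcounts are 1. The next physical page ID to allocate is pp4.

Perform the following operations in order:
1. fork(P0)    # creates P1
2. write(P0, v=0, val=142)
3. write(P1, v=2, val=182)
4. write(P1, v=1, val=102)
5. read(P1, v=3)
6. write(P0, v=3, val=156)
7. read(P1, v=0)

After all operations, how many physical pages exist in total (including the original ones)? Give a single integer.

Op 1: fork(P0) -> P1. 4 ppages; refcounts: pp0:2 pp1:2 pp2:2 pp3:2
Op 2: write(P0, v0, 142). refcount(pp0)=2>1 -> COPY to pp4. 5 ppages; refcounts: pp0:1 pp1:2 pp2:2 pp3:2 pp4:1
Op 3: write(P1, v2, 182). refcount(pp2)=2>1 -> COPY to pp5. 6 ppages; refcounts: pp0:1 pp1:2 pp2:1 pp3:2 pp4:1 pp5:1
Op 4: write(P1, v1, 102). refcount(pp1)=2>1 -> COPY to pp6. 7 ppages; refcounts: pp0:1 pp1:1 pp2:1 pp3:2 pp4:1 pp5:1 pp6:1
Op 5: read(P1, v3) -> 39. No state change.
Op 6: write(P0, v3, 156). refcount(pp3)=2>1 -> COPY to pp7. 8 ppages; refcounts: pp0:1 pp1:1 pp2:1 pp3:1 pp4:1 pp5:1 pp6:1 pp7:1
Op 7: read(P1, v0) -> 35. No state change.

Answer: 8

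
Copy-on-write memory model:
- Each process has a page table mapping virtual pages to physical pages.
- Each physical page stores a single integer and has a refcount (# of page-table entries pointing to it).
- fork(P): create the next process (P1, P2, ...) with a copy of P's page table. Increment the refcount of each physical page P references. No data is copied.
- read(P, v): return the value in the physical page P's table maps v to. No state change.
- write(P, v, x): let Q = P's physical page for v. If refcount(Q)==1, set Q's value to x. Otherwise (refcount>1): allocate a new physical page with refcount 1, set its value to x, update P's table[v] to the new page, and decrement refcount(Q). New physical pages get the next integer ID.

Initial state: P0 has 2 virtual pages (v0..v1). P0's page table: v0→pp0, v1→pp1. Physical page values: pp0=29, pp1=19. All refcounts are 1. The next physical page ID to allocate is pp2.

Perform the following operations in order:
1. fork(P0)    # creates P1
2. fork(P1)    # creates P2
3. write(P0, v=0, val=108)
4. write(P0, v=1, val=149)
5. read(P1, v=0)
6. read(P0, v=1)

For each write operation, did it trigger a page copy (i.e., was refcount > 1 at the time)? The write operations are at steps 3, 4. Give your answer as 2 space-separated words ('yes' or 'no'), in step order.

Op 1: fork(P0) -> P1. 2 ppages; refcounts: pp0:2 pp1:2
Op 2: fork(P1) -> P2. 2 ppages; refcounts: pp0:3 pp1:3
Op 3: write(P0, v0, 108). refcount(pp0)=3>1 -> COPY to pp2. 3 ppages; refcounts: pp0:2 pp1:3 pp2:1
Op 4: write(P0, v1, 149). refcount(pp1)=3>1 -> COPY to pp3. 4 ppages; refcounts: pp0:2 pp1:2 pp2:1 pp3:1
Op 5: read(P1, v0) -> 29. No state change.
Op 6: read(P0, v1) -> 149. No state change.

yes yes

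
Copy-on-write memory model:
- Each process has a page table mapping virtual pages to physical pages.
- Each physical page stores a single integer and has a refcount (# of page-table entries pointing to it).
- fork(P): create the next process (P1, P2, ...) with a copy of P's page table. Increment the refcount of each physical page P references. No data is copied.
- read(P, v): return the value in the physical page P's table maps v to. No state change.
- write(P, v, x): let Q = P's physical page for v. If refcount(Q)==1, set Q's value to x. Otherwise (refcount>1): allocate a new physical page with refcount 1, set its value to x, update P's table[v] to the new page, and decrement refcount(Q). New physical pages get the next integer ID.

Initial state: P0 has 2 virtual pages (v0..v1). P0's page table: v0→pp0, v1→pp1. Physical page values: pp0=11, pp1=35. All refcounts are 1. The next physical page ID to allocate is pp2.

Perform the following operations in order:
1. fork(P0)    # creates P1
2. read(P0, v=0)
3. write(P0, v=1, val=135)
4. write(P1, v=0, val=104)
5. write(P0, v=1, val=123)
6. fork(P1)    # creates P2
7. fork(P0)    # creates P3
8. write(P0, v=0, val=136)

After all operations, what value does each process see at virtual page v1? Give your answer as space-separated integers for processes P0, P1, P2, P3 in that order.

Answer: 123 35 35 123

Derivation:
Op 1: fork(P0) -> P1. 2 ppages; refcounts: pp0:2 pp1:2
Op 2: read(P0, v0) -> 11. No state change.
Op 3: write(P0, v1, 135). refcount(pp1)=2>1 -> COPY to pp2. 3 ppages; refcounts: pp0:2 pp1:1 pp2:1
Op 4: write(P1, v0, 104). refcount(pp0)=2>1 -> COPY to pp3. 4 ppages; refcounts: pp0:1 pp1:1 pp2:1 pp3:1
Op 5: write(P0, v1, 123). refcount(pp2)=1 -> write in place. 4 ppages; refcounts: pp0:1 pp1:1 pp2:1 pp3:1
Op 6: fork(P1) -> P2. 4 ppages; refcounts: pp0:1 pp1:2 pp2:1 pp3:2
Op 7: fork(P0) -> P3. 4 ppages; refcounts: pp0:2 pp1:2 pp2:2 pp3:2
Op 8: write(P0, v0, 136). refcount(pp0)=2>1 -> COPY to pp4. 5 ppages; refcounts: pp0:1 pp1:2 pp2:2 pp3:2 pp4:1
P0: v1 -> pp2 = 123
P1: v1 -> pp1 = 35
P2: v1 -> pp1 = 35
P3: v1 -> pp2 = 123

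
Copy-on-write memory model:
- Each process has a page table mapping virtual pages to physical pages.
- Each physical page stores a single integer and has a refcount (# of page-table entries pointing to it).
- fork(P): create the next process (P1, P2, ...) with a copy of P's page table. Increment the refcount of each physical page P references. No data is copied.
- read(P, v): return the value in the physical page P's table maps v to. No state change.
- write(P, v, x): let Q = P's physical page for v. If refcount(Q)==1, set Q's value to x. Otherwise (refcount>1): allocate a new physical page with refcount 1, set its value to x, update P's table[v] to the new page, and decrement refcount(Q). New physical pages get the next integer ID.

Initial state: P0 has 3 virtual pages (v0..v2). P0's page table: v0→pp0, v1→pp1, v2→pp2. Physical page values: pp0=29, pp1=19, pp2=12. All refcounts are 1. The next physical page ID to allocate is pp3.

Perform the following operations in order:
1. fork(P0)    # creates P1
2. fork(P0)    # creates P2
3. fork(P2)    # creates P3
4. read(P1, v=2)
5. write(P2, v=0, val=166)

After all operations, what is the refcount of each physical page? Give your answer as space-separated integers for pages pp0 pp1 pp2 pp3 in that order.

Answer: 3 4 4 1

Derivation:
Op 1: fork(P0) -> P1. 3 ppages; refcounts: pp0:2 pp1:2 pp2:2
Op 2: fork(P0) -> P2. 3 ppages; refcounts: pp0:3 pp1:3 pp2:3
Op 3: fork(P2) -> P3. 3 ppages; refcounts: pp0:4 pp1:4 pp2:4
Op 4: read(P1, v2) -> 12. No state change.
Op 5: write(P2, v0, 166). refcount(pp0)=4>1 -> COPY to pp3. 4 ppages; refcounts: pp0:3 pp1:4 pp2:4 pp3:1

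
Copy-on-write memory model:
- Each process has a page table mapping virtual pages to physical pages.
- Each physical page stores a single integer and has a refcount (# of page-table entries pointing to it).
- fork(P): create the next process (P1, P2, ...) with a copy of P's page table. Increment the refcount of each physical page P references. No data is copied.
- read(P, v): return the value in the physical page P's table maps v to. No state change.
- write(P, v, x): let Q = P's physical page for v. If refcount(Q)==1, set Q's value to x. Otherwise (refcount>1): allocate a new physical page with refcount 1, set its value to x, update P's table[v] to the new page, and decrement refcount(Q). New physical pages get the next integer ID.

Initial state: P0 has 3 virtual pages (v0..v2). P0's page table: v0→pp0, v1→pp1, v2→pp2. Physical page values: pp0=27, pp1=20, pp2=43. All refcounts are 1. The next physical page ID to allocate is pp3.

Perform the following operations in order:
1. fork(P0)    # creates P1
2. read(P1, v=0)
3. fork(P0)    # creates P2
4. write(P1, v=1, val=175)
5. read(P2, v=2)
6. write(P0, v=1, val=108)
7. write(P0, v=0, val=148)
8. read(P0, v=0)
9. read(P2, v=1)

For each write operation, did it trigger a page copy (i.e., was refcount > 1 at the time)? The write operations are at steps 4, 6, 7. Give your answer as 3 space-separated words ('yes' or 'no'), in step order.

Op 1: fork(P0) -> P1. 3 ppages; refcounts: pp0:2 pp1:2 pp2:2
Op 2: read(P1, v0) -> 27. No state change.
Op 3: fork(P0) -> P2. 3 ppages; refcounts: pp0:3 pp1:3 pp2:3
Op 4: write(P1, v1, 175). refcount(pp1)=3>1 -> COPY to pp3. 4 ppages; refcounts: pp0:3 pp1:2 pp2:3 pp3:1
Op 5: read(P2, v2) -> 43. No state change.
Op 6: write(P0, v1, 108). refcount(pp1)=2>1 -> COPY to pp4. 5 ppages; refcounts: pp0:3 pp1:1 pp2:3 pp3:1 pp4:1
Op 7: write(P0, v0, 148). refcount(pp0)=3>1 -> COPY to pp5. 6 ppages; refcounts: pp0:2 pp1:1 pp2:3 pp3:1 pp4:1 pp5:1
Op 8: read(P0, v0) -> 148. No state change.
Op 9: read(P2, v1) -> 20. No state change.

yes yes yes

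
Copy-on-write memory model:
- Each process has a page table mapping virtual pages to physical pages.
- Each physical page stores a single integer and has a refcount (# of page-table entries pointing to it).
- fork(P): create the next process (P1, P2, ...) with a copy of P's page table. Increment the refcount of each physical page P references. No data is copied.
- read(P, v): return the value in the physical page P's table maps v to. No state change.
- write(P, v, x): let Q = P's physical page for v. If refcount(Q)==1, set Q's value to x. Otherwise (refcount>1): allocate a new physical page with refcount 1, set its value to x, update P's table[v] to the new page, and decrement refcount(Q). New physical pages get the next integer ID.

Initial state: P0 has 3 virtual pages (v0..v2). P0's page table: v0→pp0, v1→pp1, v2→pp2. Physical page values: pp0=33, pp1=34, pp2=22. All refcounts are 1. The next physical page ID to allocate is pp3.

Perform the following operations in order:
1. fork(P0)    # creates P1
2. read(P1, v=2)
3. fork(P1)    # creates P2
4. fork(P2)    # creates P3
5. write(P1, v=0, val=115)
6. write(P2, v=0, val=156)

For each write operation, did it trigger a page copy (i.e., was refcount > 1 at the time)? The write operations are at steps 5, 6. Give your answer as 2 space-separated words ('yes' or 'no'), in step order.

Op 1: fork(P0) -> P1. 3 ppages; refcounts: pp0:2 pp1:2 pp2:2
Op 2: read(P1, v2) -> 22. No state change.
Op 3: fork(P1) -> P2. 3 ppages; refcounts: pp0:3 pp1:3 pp2:3
Op 4: fork(P2) -> P3. 3 ppages; refcounts: pp0:4 pp1:4 pp2:4
Op 5: write(P1, v0, 115). refcount(pp0)=4>1 -> COPY to pp3. 4 ppages; refcounts: pp0:3 pp1:4 pp2:4 pp3:1
Op 6: write(P2, v0, 156). refcount(pp0)=3>1 -> COPY to pp4. 5 ppages; refcounts: pp0:2 pp1:4 pp2:4 pp3:1 pp4:1

yes yes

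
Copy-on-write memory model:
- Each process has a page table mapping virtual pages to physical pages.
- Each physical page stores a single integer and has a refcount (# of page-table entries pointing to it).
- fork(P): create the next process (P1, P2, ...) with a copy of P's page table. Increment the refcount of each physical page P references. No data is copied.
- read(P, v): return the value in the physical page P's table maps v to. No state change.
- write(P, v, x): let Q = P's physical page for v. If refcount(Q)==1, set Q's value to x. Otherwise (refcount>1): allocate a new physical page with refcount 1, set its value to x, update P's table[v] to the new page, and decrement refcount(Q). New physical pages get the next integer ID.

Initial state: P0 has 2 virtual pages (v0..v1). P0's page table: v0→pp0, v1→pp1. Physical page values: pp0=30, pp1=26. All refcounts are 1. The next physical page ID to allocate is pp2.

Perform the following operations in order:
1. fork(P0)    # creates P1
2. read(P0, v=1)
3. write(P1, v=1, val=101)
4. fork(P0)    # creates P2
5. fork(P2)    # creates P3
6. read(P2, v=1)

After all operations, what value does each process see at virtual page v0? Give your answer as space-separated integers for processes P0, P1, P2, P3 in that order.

Op 1: fork(P0) -> P1. 2 ppages; refcounts: pp0:2 pp1:2
Op 2: read(P0, v1) -> 26. No state change.
Op 3: write(P1, v1, 101). refcount(pp1)=2>1 -> COPY to pp2. 3 ppages; refcounts: pp0:2 pp1:1 pp2:1
Op 4: fork(P0) -> P2. 3 ppages; refcounts: pp0:3 pp1:2 pp2:1
Op 5: fork(P2) -> P3. 3 ppages; refcounts: pp0:4 pp1:3 pp2:1
Op 6: read(P2, v1) -> 26. No state change.
P0: v0 -> pp0 = 30
P1: v0 -> pp0 = 30
P2: v0 -> pp0 = 30
P3: v0 -> pp0 = 30

Answer: 30 30 30 30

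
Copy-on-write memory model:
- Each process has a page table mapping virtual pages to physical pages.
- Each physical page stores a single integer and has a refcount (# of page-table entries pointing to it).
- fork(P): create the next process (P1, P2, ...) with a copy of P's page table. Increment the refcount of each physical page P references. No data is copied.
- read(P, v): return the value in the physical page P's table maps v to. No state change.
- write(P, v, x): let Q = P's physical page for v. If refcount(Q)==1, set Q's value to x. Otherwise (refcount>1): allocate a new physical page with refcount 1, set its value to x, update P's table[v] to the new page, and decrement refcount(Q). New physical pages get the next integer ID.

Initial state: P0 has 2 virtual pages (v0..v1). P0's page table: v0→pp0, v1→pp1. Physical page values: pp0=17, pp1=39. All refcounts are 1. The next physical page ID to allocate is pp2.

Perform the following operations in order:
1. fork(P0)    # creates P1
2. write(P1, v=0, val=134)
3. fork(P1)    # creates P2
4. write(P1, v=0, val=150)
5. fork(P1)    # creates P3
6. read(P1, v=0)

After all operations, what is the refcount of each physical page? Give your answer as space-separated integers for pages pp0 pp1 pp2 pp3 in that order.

Answer: 1 4 1 2

Derivation:
Op 1: fork(P0) -> P1. 2 ppages; refcounts: pp0:2 pp1:2
Op 2: write(P1, v0, 134). refcount(pp0)=2>1 -> COPY to pp2. 3 ppages; refcounts: pp0:1 pp1:2 pp2:1
Op 3: fork(P1) -> P2. 3 ppages; refcounts: pp0:1 pp1:3 pp2:2
Op 4: write(P1, v0, 150). refcount(pp2)=2>1 -> COPY to pp3. 4 ppages; refcounts: pp0:1 pp1:3 pp2:1 pp3:1
Op 5: fork(P1) -> P3. 4 ppages; refcounts: pp0:1 pp1:4 pp2:1 pp3:2
Op 6: read(P1, v0) -> 150. No state change.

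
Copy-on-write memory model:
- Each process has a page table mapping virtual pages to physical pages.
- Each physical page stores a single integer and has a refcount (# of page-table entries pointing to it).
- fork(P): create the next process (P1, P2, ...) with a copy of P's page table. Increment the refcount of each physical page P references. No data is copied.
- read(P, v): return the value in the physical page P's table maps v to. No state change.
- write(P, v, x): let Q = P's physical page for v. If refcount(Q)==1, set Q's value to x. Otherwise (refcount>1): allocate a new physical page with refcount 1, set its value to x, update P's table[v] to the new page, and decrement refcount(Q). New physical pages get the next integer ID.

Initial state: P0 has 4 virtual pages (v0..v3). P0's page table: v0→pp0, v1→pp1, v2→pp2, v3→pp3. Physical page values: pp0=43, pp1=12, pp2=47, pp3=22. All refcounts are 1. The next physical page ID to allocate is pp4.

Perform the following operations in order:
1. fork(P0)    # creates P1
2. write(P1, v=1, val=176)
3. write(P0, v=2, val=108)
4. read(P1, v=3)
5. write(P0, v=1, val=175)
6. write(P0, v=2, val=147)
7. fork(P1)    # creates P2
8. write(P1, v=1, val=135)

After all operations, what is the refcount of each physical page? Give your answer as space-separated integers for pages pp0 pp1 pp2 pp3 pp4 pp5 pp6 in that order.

Answer: 3 1 2 3 1 1 1

Derivation:
Op 1: fork(P0) -> P1. 4 ppages; refcounts: pp0:2 pp1:2 pp2:2 pp3:2
Op 2: write(P1, v1, 176). refcount(pp1)=2>1 -> COPY to pp4. 5 ppages; refcounts: pp0:2 pp1:1 pp2:2 pp3:2 pp4:1
Op 3: write(P0, v2, 108). refcount(pp2)=2>1 -> COPY to pp5. 6 ppages; refcounts: pp0:2 pp1:1 pp2:1 pp3:2 pp4:1 pp5:1
Op 4: read(P1, v3) -> 22. No state change.
Op 5: write(P0, v1, 175). refcount(pp1)=1 -> write in place. 6 ppages; refcounts: pp0:2 pp1:1 pp2:1 pp3:2 pp4:1 pp5:1
Op 6: write(P0, v2, 147). refcount(pp5)=1 -> write in place. 6 ppages; refcounts: pp0:2 pp1:1 pp2:1 pp3:2 pp4:1 pp5:1
Op 7: fork(P1) -> P2. 6 ppages; refcounts: pp0:3 pp1:1 pp2:2 pp3:3 pp4:2 pp5:1
Op 8: write(P1, v1, 135). refcount(pp4)=2>1 -> COPY to pp6. 7 ppages; refcounts: pp0:3 pp1:1 pp2:2 pp3:3 pp4:1 pp5:1 pp6:1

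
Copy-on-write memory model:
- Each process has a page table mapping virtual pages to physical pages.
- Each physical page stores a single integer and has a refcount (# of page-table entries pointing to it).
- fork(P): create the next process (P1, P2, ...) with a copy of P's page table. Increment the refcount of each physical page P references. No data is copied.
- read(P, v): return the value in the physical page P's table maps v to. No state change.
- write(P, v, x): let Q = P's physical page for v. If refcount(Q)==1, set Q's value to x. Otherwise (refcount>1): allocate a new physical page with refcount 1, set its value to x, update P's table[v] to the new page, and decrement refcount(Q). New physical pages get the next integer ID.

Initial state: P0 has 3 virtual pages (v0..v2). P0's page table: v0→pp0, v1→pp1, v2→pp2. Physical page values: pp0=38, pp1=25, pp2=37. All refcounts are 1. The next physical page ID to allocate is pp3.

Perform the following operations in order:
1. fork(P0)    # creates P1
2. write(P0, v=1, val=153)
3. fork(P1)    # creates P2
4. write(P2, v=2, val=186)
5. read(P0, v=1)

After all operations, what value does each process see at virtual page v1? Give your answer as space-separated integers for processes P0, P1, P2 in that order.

Answer: 153 25 25

Derivation:
Op 1: fork(P0) -> P1. 3 ppages; refcounts: pp0:2 pp1:2 pp2:2
Op 2: write(P0, v1, 153). refcount(pp1)=2>1 -> COPY to pp3. 4 ppages; refcounts: pp0:2 pp1:1 pp2:2 pp3:1
Op 3: fork(P1) -> P2. 4 ppages; refcounts: pp0:3 pp1:2 pp2:3 pp3:1
Op 4: write(P2, v2, 186). refcount(pp2)=3>1 -> COPY to pp4. 5 ppages; refcounts: pp0:3 pp1:2 pp2:2 pp3:1 pp4:1
Op 5: read(P0, v1) -> 153. No state change.
P0: v1 -> pp3 = 153
P1: v1 -> pp1 = 25
P2: v1 -> pp1 = 25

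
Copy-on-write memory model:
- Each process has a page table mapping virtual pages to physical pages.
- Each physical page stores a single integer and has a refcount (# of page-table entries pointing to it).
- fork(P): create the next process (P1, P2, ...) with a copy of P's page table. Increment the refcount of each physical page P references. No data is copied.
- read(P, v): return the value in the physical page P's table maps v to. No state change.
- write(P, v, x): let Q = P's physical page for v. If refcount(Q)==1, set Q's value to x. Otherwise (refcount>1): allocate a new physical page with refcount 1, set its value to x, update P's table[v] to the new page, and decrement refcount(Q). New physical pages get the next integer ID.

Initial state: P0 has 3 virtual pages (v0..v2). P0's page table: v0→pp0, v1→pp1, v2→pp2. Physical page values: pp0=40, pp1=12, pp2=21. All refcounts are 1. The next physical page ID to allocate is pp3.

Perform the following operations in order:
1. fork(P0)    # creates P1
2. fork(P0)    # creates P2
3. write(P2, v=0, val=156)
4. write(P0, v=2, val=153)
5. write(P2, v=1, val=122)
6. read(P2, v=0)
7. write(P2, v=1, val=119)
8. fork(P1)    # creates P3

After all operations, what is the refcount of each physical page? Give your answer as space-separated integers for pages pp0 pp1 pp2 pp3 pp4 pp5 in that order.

Answer: 3 3 3 1 1 1

Derivation:
Op 1: fork(P0) -> P1. 3 ppages; refcounts: pp0:2 pp1:2 pp2:2
Op 2: fork(P0) -> P2. 3 ppages; refcounts: pp0:3 pp1:3 pp2:3
Op 3: write(P2, v0, 156). refcount(pp0)=3>1 -> COPY to pp3. 4 ppages; refcounts: pp0:2 pp1:3 pp2:3 pp3:1
Op 4: write(P0, v2, 153). refcount(pp2)=3>1 -> COPY to pp4. 5 ppages; refcounts: pp0:2 pp1:3 pp2:2 pp3:1 pp4:1
Op 5: write(P2, v1, 122). refcount(pp1)=3>1 -> COPY to pp5. 6 ppages; refcounts: pp0:2 pp1:2 pp2:2 pp3:1 pp4:1 pp5:1
Op 6: read(P2, v0) -> 156. No state change.
Op 7: write(P2, v1, 119). refcount(pp5)=1 -> write in place. 6 ppages; refcounts: pp0:2 pp1:2 pp2:2 pp3:1 pp4:1 pp5:1
Op 8: fork(P1) -> P3. 6 ppages; refcounts: pp0:3 pp1:3 pp2:3 pp3:1 pp4:1 pp5:1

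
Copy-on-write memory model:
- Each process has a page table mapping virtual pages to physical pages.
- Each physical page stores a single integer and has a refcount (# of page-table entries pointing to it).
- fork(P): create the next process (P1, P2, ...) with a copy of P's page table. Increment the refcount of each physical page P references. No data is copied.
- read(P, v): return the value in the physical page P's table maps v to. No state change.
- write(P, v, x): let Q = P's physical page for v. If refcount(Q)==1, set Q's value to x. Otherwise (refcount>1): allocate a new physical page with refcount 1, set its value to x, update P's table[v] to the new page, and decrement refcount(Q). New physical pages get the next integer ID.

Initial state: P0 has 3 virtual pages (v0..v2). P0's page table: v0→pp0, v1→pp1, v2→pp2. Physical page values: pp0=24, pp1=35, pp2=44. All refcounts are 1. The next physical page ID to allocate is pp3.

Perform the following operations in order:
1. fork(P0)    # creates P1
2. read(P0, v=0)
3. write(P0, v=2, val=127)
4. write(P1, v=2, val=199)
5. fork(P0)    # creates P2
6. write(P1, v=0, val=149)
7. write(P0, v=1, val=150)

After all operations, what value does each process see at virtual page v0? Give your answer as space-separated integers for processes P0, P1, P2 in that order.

Op 1: fork(P0) -> P1. 3 ppages; refcounts: pp0:2 pp1:2 pp2:2
Op 2: read(P0, v0) -> 24. No state change.
Op 3: write(P0, v2, 127). refcount(pp2)=2>1 -> COPY to pp3. 4 ppages; refcounts: pp0:2 pp1:2 pp2:1 pp3:1
Op 4: write(P1, v2, 199). refcount(pp2)=1 -> write in place. 4 ppages; refcounts: pp0:2 pp1:2 pp2:1 pp3:1
Op 5: fork(P0) -> P2. 4 ppages; refcounts: pp0:3 pp1:3 pp2:1 pp3:2
Op 6: write(P1, v0, 149). refcount(pp0)=3>1 -> COPY to pp4. 5 ppages; refcounts: pp0:2 pp1:3 pp2:1 pp3:2 pp4:1
Op 7: write(P0, v1, 150). refcount(pp1)=3>1 -> COPY to pp5. 6 ppages; refcounts: pp0:2 pp1:2 pp2:1 pp3:2 pp4:1 pp5:1
P0: v0 -> pp0 = 24
P1: v0 -> pp4 = 149
P2: v0 -> pp0 = 24

Answer: 24 149 24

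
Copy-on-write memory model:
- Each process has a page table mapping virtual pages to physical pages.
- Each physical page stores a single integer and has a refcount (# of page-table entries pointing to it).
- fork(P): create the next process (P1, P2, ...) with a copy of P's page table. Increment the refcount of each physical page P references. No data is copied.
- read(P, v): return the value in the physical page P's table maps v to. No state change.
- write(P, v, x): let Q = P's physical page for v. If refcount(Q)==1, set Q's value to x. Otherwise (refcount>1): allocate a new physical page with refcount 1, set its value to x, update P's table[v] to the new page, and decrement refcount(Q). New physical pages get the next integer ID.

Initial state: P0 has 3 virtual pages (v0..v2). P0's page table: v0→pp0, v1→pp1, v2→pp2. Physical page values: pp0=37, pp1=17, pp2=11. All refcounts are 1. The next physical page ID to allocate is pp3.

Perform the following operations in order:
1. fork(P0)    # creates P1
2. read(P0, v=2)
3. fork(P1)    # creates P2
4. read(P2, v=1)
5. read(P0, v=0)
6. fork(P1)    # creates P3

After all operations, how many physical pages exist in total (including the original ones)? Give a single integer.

Answer: 3

Derivation:
Op 1: fork(P0) -> P1. 3 ppages; refcounts: pp0:2 pp1:2 pp2:2
Op 2: read(P0, v2) -> 11. No state change.
Op 3: fork(P1) -> P2. 3 ppages; refcounts: pp0:3 pp1:3 pp2:3
Op 4: read(P2, v1) -> 17. No state change.
Op 5: read(P0, v0) -> 37. No state change.
Op 6: fork(P1) -> P3. 3 ppages; refcounts: pp0:4 pp1:4 pp2:4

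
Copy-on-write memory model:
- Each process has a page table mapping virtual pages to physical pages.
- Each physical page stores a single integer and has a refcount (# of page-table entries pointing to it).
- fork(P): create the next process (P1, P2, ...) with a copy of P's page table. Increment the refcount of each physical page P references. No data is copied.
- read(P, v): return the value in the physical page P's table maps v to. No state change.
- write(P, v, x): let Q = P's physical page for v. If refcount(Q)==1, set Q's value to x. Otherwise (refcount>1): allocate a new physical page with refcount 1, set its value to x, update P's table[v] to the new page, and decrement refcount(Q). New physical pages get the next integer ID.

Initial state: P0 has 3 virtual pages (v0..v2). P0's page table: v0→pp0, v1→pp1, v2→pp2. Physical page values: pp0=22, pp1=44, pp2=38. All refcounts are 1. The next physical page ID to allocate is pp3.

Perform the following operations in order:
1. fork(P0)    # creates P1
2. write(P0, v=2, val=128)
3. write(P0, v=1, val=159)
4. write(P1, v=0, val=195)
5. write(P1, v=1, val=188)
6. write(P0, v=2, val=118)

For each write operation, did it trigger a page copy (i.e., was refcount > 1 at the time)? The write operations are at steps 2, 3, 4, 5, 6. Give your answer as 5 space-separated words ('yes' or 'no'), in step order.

Op 1: fork(P0) -> P1. 3 ppages; refcounts: pp0:2 pp1:2 pp2:2
Op 2: write(P0, v2, 128). refcount(pp2)=2>1 -> COPY to pp3. 4 ppages; refcounts: pp0:2 pp1:2 pp2:1 pp3:1
Op 3: write(P0, v1, 159). refcount(pp1)=2>1 -> COPY to pp4. 5 ppages; refcounts: pp0:2 pp1:1 pp2:1 pp3:1 pp4:1
Op 4: write(P1, v0, 195). refcount(pp0)=2>1 -> COPY to pp5. 6 ppages; refcounts: pp0:1 pp1:1 pp2:1 pp3:1 pp4:1 pp5:1
Op 5: write(P1, v1, 188). refcount(pp1)=1 -> write in place. 6 ppages; refcounts: pp0:1 pp1:1 pp2:1 pp3:1 pp4:1 pp5:1
Op 6: write(P0, v2, 118). refcount(pp3)=1 -> write in place. 6 ppages; refcounts: pp0:1 pp1:1 pp2:1 pp3:1 pp4:1 pp5:1

yes yes yes no no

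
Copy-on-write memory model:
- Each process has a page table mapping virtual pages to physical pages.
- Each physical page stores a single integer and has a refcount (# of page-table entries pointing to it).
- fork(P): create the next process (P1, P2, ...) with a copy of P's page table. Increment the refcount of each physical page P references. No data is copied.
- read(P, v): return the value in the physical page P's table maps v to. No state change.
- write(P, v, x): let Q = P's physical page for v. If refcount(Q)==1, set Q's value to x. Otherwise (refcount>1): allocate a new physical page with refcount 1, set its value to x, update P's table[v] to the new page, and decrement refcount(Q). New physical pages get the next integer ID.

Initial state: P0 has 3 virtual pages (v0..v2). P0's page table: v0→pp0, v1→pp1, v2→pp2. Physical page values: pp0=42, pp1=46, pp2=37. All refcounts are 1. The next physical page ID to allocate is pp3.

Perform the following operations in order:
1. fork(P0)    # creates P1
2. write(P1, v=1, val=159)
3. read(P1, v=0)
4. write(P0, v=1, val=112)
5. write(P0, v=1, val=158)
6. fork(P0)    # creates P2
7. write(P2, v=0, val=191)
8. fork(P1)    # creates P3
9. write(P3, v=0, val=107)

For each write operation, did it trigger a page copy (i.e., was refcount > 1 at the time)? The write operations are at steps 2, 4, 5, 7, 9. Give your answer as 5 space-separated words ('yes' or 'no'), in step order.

Op 1: fork(P0) -> P1. 3 ppages; refcounts: pp0:2 pp1:2 pp2:2
Op 2: write(P1, v1, 159). refcount(pp1)=2>1 -> COPY to pp3. 4 ppages; refcounts: pp0:2 pp1:1 pp2:2 pp3:1
Op 3: read(P1, v0) -> 42. No state change.
Op 4: write(P0, v1, 112). refcount(pp1)=1 -> write in place. 4 ppages; refcounts: pp0:2 pp1:1 pp2:2 pp3:1
Op 5: write(P0, v1, 158). refcount(pp1)=1 -> write in place. 4 ppages; refcounts: pp0:2 pp1:1 pp2:2 pp3:1
Op 6: fork(P0) -> P2. 4 ppages; refcounts: pp0:3 pp1:2 pp2:3 pp3:1
Op 7: write(P2, v0, 191). refcount(pp0)=3>1 -> COPY to pp4. 5 ppages; refcounts: pp0:2 pp1:2 pp2:3 pp3:1 pp4:1
Op 8: fork(P1) -> P3. 5 ppages; refcounts: pp0:3 pp1:2 pp2:4 pp3:2 pp4:1
Op 9: write(P3, v0, 107). refcount(pp0)=3>1 -> COPY to pp5. 6 ppages; refcounts: pp0:2 pp1:2 pp2:4 pp3:2 pp4:1 pp5:1

yes no no yes yes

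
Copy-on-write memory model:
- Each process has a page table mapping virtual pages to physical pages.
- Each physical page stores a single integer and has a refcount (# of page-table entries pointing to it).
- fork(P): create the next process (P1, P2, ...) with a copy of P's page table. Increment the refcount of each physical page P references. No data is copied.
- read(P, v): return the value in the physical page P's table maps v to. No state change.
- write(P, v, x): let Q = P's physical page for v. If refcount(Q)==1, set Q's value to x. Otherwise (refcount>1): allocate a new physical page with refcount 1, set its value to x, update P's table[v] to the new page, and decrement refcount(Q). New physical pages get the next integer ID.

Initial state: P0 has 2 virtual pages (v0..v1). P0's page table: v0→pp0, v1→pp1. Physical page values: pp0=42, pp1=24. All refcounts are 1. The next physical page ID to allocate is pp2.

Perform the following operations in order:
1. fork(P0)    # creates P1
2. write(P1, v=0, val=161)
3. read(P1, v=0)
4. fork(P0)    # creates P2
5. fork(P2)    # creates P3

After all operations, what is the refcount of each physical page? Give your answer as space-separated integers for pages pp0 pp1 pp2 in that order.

Answer: 3 4 1

Derivation:
Op 1: fork(P0) -> P1. 2 ppages; refcounts: pp0:2 pp1:2
Op 2: write(P1, v0, 161). refcount(pp0)=2>1 -> COPY to pp2. 3 ppages; refcounts: pp0:1 pp1:2 pp2:1
Op 3: read(P1, v0) -> 161. No state change.
Op 4: fork(P0) -> P2. 3 ppages; refcounts: pp0:2 pp1:3 pp2:1
Op 5: fork(P2) -> P3. 3 ppages; refcounts: pp0:3 pp1:4 pp2:1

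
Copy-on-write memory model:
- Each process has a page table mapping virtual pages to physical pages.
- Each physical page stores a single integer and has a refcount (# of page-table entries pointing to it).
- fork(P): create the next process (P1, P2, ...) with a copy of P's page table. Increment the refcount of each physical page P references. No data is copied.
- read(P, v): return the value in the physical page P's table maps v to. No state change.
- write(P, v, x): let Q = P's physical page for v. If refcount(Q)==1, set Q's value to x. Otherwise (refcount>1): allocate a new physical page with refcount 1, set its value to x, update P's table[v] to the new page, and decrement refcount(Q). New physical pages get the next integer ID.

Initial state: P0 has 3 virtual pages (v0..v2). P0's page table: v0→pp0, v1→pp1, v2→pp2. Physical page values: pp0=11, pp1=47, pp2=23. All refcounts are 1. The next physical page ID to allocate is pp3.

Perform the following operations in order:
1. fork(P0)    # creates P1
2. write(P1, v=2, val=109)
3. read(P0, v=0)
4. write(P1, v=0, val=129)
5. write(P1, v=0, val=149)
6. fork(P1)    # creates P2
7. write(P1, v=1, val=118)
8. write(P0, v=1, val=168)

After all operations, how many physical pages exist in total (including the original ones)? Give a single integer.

Op 1: fork(P0) -> P1. 3 ppages; refcounts: pp0:2 pp1:2 pp2:2
Op 2: write(P1, v2, 109). refcount(pp2)=2>1 -> COPY to pp3. 4 ppages; refcounts: pp0:2 pp1:2 pp2:1 pp3:1
Op 3: read(P0, v0) -> 11. No state change.
Op 4: write(P1, v0, 129). refcount(pp0)=2>1 -> COPY to pp4. 5 ppages; refcounts: pp0:1 pp1:2 pp2:1 pp3:1 pp4:1
Op 5: write(P1, v0, 149). refcount(pp4)=1 -> write in place. 5 ppages; refcounts: pp0:1 pp1:2 pp2:1 pp3:1 pp4:1
Op 6: fork(P1) -> P2. 5 ppages; refcounts: pp0:1 pp1:3 pp2:1 pp3:2 pp4:2
Op 7: write(P1, v1, 118). refcount(pp1)=3>1 -> COPY to pp5. 6 ppages; refcounts: pp0:1 pp1:2 pp2:1 pp3:2 pp4:2 pp5:1
Op 8: write(P0, v1, 168). refcount(pp1)=2>1 -> COPY to pp6. 7 ppages; refcounts: pp0:1 pp1:1 pp2:1 pp3:2 pp4:2 pp5:1 pp6:1

Answer: 7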